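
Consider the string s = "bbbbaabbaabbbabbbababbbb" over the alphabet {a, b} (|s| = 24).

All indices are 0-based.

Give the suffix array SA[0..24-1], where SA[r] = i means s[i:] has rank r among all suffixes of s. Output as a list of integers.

rank→(start, suffix):
  0 → (4, 'aabbaabbbabbbababbbb')
  1 → (8, 'aabbbabbbababbbb')
  2 → (17, 'ababbbb')
  3 → (5, 'abbaabbbabbbababbbb')
  4 → (13, 'abbbababbbb')
  5 → (9, 'abbbabbbababbbb')
  6 → (19, 'abbbb')
  7 → (23, 'b')
  8 → (3, 'baabbaabbbabbbababbbb')
  9 → (7, 'baabbbabbbababbbb')
  10 → (16, 'bababbbb')
  11 → (12, 'babbbababbbb')
  12 → (18, 'babbbb')
  13 → (22, 'bb')
  14 → (2, 'bbaabbaabbbabbbababbbb')
  15 → (6, 'bbaabbbabbbababbbb')
  16 → (15, 'bbababbbb')
  17 → (11, 'bbabbbababbbb')
  18 → (21, 'bbb')
  19 → (1, 'bbbaabbaabbbabbbababbbb')
  20 → (14, 'bbbababbbb')
  21 → (10, 'bbbabbbababbbb')
  22 → (20, 'bbbb')
  23 → (0, 'bbbbaabbaabbbabbbababbbb')

[4, 8, 17, 5, 13, 9, 19, 23, 3, 7, 16, 12, 18, 22, 2, 6, 15, 11, 21, 1, 14, 10, 20, 0]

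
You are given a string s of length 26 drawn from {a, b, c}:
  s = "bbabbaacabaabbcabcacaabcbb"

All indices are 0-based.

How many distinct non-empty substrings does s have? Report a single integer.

sorted suffixes:
  #0 SA[0]=10  'aabbcabcacaabcbb'
  #1 SA[1]=20  'aabcbb'
  #2 SA[2]=5  'aacabaabbcabcacaabcbb'
  #3 SA[3]=8  'abaabbcabcacaabcbb'
  #4 SA[4]=2  'abbaacabaabbcabcacaabcbb'
  #5 SA[5]=11  'abbcabcacaabcbb'
  #6 SA[6]=15  'abcacaabcbb'
  #7 SA[7]=21  'abcbb'
  #8 SA[8]=18  'acaabcbb'
  #9 SA[9]=6  'acabaabbcabcacaabcbb'
  #10 SA[10]=25  'b'
  #11 SA[11]=9  'baabbcabcacaabcbb'
  #12 SA[12]=4  'baacabaabbcabcacaabcbb'
  #13 SA[13]=1  'babbaacabaabbcabcacaabcbb'
  #14 SA[14]=24  'bb'
  #15 SA[15]=3  'bbaacabaabbcabcacaabcbb'
  #16 SA[16]=0  'bbabbaacabaabbcabcacaabcbb'
  #17 SA[17]=12  'bbcabcacaabcbb'
  #18 SA[18]=13  'bcabcacaabcbb'
  #19 SA[19]=16  'bcacaabcbb'
  #20 SA[20]=22  'bcbb'
  #21 SA[21]=19  'caabcbb'
  #22 SA[22]=7  'cabaabbcabcacaabcbb'
  #23 SA[23]=14  'cabcacaabcbb'
  #24 SA[24]=17  'cacaabcbb'
  #25 SA[25]=23  'cbb'

SA = [10, 20, 5, 8, 2, 11, 15, 21, 18, 6, 25, 9, 4, 1, 24, 3, 0, 12, 13, 16, 22, 19, 7, 14, 17, 23]
i: (SA[i-1],SA[i]) lcp shared
  1: (10,20) 3 'aab'
  2: (20,5) 2 'aa'
  3: (5,8) 1 'a'
  4: (8,2) 2 'ab'
  5: (2,11) 3 'abb'
  6: (11,15) 2 'ab'
  7: (15,21) 3 'abc'
  8: (21,18) 1 'a'
  9: (18,6) 3 'aca'
  10: (6,25) 0 ''
  11: (25,9) 1 'b'
  12: (9,4) 3 'baa'
  13: (4,1) 2 'ba'
  14: (1,24) 1 'b'
  15: (24,3) 2 'bb'
  16: (3,0) 3 'bba'
  17: (0,12) 2 'bb'
  18: (12,13) 1 'b'
  19: (13,16) 3 'bca'
  20: (16,22) 2 'bc'
  21: (22,19) 0 ''
  22: (19,7) 2 'ca'
  23: (7,14) 3 'cab'
  24: (14,17) 2 'ca'
  25: (17,23) 1 'c'

n(n+1)/2 = 26·27/2 = 351
Σ LCP = 0 + 3 + 2 + 1 + 2 + 3 + 2 + 3 + 1 + 3 + 0 + 1 + 3 + 2 + 1 + 2 + 3 + 2 + 1 + 3 + 2 + 0 + 2 + 3 + 2 + 1 = 48
distinct = 351 − 48 = 303

303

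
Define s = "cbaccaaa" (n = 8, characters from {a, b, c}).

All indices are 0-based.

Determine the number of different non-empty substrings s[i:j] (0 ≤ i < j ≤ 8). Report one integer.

rank→(start, suffix):
  0 → (7, 'a')
  1 → (6, 'aa')
  2 → (5, 'aaa')
  3 → (2, 'accaaa')
  4 → (1, 'baccaaa')
  5 → (4, 'caaa')
  6 → (0, 'cbaccaaa')
  7 → (3, 'ccaaa')

SA = [7, 6, 5, 2, 1, 4, 0, 3]
i: (SA[i-1],SA[i]) lcp shared
  1: (7,6) 1 'a'
  2: (6,5) 2 'aa'
  3: (5,2) 1 'a'
  4: (2,1) 0 ''
  5: (1,4) 0 ''
  6: (4,0) 1 'c'
  7: (0,3) 1 'c'

n(n+1)/2 = 8·9/2 = 36
Σ LCP = 0 + 1 + 2 + 1 + 0 + 0 + 1 + 1 = 6
distinct = 36 − 6 = 30

30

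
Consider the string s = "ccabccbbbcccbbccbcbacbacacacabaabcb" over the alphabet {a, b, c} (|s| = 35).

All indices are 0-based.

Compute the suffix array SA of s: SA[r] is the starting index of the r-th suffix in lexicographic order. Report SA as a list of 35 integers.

rank | idx | suffix
   0 |  30 | aabcb
   1 |  28 | abaabcb
   2 |  31 | abcb
   3 |   2 | abccbbbcccbbccbcbacbacacacabaabcb
   4 |  26 | acabaabcb
   5 |  24 | acacabaabcb
   6 |  22 | acacacabaabcb
   7 |  19 | acbacacacabaabcb
   8 |  34 | b
   9 |  29 | baabcb
  10 |  21 | bacacacabaabcb
  11 |  18 | bacbacacacabaabcb
  12 |   6 | bbbcccbbccbcbacbacacacabaabcb
  13 |  12 | bbccbcbacbacacacabaabcb
  14 |   7 | bbcccbbccbcbacbacacacabaabcb
  15 |  32 | bcb
  16 |  16 | bcbacbacacacabaabcb
  17 |   3 | bccbbbcccbbccbcbacbacacacabaabcb
  18 |  13 | bccbcbacbacacacabaabcb
  19 |   8 | bcccbbccbcbacbacacacabaabcb
  20 |  27 | cabaabcb
  21 |   1 | cabccbbbcccbbccbcbacbacacacabaabcb
  22 |  25 | cacabaabcb
  23 |  23 | cacacabaabcb
  24 |  33 | cb
  25 |  20 | cbacacacabaabcb
  26 |  17 | cbacbacacacabaabcb
  27 |   5 | cbbbcccbbccbcbacbacacacabaabcb
  28 |  11 | cbbccbcbacbacacacabaabcb
  29 |  15 | cbcbacbacacacabaabcb
  30 |   0 | ccabccbbbcccbbccbcbacbacacacabaabcb
  31 |   4 | ccbbbcccbbccbcbacbacacacabaabcb
  32 |  10 | ccbbccbcbacbacacacabaabcb
  33 |  14 | ccbcbacbacacacabaabcb
  34 |   9 | cccbbccbcbacbacacacabaabcb

[30, 28, 31, 2, 26, 24, 22, 19, 34, 29, 21, 18, 6, 12, 7, 32, 16, 3, 13, 8, 27, 1, 25, 23, 33, 20, 17, 5, 11, 15, 0, 4, 10, 14, 9]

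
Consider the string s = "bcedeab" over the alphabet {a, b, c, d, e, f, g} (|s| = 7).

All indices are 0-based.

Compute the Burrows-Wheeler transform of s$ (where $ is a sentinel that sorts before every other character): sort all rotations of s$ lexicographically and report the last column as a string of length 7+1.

rank  rotation  last
    0  $bcedeab  b
    1  ab$bcede  e
    2  b$bcedea  a
    3  bcedeab$  $
    4  cedeab$b  b
    5  deab$bce  e
    6  eab$bced  d
    7  edeab$bc  c

bea$bedc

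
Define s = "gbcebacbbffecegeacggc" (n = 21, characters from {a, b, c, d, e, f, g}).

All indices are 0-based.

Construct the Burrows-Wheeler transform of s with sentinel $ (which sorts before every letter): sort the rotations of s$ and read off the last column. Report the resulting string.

cbeecgbgabeagcfcfb$gec

rank  rotation                last
    0  $gbcebacbbffecegeacggc  c
    1  acbbffecegeacggc$gbceb  b
    2  acggc$gbcebacbbffecege  e
    3  bacbbffecegeacggc$gbce  e
    4  bbffecegeacggc$gbcebac  c
    5  bcebacbbffecegeacggc$g  g
    6  bffecegeacggc$gbcebacb  b
    7  c$gbcebacbbffecegeacgg  g
    8  cbbffecegeacggc$gbceba  a
    9  cebacbbffecegeacggc$gb  b
   10  cegeacggc$gbcebacbbffe  e
   11  cggc$gbcebacbbffecegea  a
   12  eacggc$gbcebacbbffeceg  g
   13  ebacbbffecegeacggc$gbc  c
   14  ecegeacggc$gbcebacbbff  f
   15  egeacggc$gbcebacbbffec  c
   16  fecegeacggc$gbcebacbbf  f
   17  ffecegeacggc$gbcebacbb  b
   18  gbcebacbbffecegeacggc$  $
   19  gc$gbcebacbbffecegeacg  g
   20  geacggc$gbcebacbbffece  e
   21  ggc$gbcebacbbffecegeac  c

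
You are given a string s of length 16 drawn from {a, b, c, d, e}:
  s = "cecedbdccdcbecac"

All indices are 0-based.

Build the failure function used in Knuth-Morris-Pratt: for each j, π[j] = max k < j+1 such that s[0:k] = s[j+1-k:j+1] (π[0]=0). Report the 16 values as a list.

π[0] = 0
j=1 s[j]='e': π[1]=0 (border '')
j=2 s[j]='c': π[2]=1 (border 'c')
j=3 s[j]='e': π[3]=2 (border 'ce')
j=4 s[j]='d': k: 2→0; π[4]=0 (border '')
j=5 s[j]='b': π[5]=0 (border '')
j=6 s[j]='d': π[6]=0 (border '')
j=7 s[j]='c': π[7]=1 (border 'c')
j=8 s[j]='c': k: 1→0; π[8]=1 (border 'c')
j=9 s[j]='d': k: 1→0; π[9]=0 (border '')
j=10 s[j]='c': π[10]=1 (border 'c')
j=11 s[j]='b': k: 1→0; π[11]=0 (border '')
j=12 s[j]='e': π[12]=0 (border '')
j=13 s[j]='c': π[13]=1 (border 'c')
j=14 s[j]='a': k: 1→0; π[14]=0 (border '')
j=15 s[j]='c': π[15]=1 (border 'c')

[0, 0, 1, 2, 0, 0, 0, 1, 1, 0, 1, 0, 0, 1, 0, 1]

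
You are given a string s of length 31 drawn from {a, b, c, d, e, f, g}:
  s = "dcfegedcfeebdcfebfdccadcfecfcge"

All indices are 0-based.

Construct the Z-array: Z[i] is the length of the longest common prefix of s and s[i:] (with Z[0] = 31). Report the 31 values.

[31, 0, 0, 0, 0, 0, 4, 0, 0, 0, 0, 0, 4, 0, 0, 0, 0, 0, 2, 0, 0, 0, 4, 0, 0, 0, 0, 0, 0, 0, 0]

Z[0]=31
i=1: outside box; Z[1]=0
i=2: outside box; Z[2]=0
i=3: outside box; Z[3]=0
i=4: outside box; Z[4]=0
i=5: outside box; Z[5]=0
i=6: outside box; Z[6]=4 extend→box=[6,10)
i=7: min(r-i=3, Z[1]=0)=0; Z[7]=0
i=8: min(r-i=2, Z[2]=0)=0; Z[8]=0
i=9: min(r-i=1, Z[3]=0)=0; Z[9]=0
i=10: outside box; Z[10]=0
i=11: outside box; Z[11]=0
i=12: outside box; Z[12]=4 extend→box=[12,16)
i=13: min(r-i=3, Z[1]=0)=0; Z[13]=0
i=14: min(r-i=2, Z[2]=0)=0; Z[14]=0
i=15: min(r-i=1, Z[3]=0)=0; Z[15]=0
i=16: outside box; Z[16]=0
i=17: outside box; Z[17]=0
i=18: outside box; Z[18]=2 extend→box=[18,20)
i=19: min(r-i=1, Z[1]=0)=0; Z[19]=0
i=20: outside box; Z[20]=0
i=21: outside box; Z[21]=0
i=22: outside box; Z[22]=4 extend→box=[22,26)
i=23: min(r-i=3, Z[1]=0)=0; Z[23]=0
i=24: min(r-i=2, Z[2]=0)=0; Z[24]=0
i=25: min(r-i=1, Z[3]=0)=0; Z[25]=0
i=26: outside box; Z[26]=0
i=27: outside box; Z[27]=0
i=28: outside box; Z[28]=0
i=29: outside box; Z[29]=0
i=30: outside box; Z[30]=0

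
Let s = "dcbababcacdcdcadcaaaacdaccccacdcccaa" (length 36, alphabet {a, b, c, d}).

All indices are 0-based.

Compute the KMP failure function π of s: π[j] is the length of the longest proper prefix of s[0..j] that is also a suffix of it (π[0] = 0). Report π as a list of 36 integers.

π[0] = 0
j=1 s[j]='c': π[1]=0 (border '')
j=2 s[j]='b': π[2]=0 (border '')
j=3 s[j]='a': π[3]=0 (border '')
j=4 s[j]='b': π[4]=0 (border '')
j=5 s[j]='a': π[5]=0 (border '')
j=6 s[j]='b': π[6]=0 (border '')
j=7 s[j]='c': π[7]=0 (border '')
j=8 s[j]='a': π[8]=0 (border '')
j=9 s[j]='c': π[9]=0 (border '')
j=10 s[j]='d': π[10]=1 (border 'd')
j=11 s[j]='c': π[11]=2 (border 'dc')
j=12 s[j]='d': k: 2→0; π[12]=1 (border 'd')
j=13 s[j]='c': π[13]=2 (border 'dc')
j=14 s[j]='a': k: 2→0; π[14]=0 (border '')
j=15 s[j]='d': π[15]=1 (border 'd')
j=16 s[j]='c': π[16]=2 (border 'dc')
j=17 s[j]='a': k: 2→0; π[17]=0 (border '')
j=18 s[j]='a': π[18]=0 (border '')
j=19 s[j]='a': π[19]=0 (border '')
j=20 s[j]='a': π[20]=0 (border '')
j=21 s[j]='c': π[21]=0 (border '')
j=22 s[j]='d': π[22]=1 (border 'd')
j=23 s[j]='a': k: 1→0; π[23]=0 (border '')
j=24 s[j]='c': π[24]=0 (border '')
j=25 s[j]='c': π[25]=0 (border '')
j=26 s[j]='c': π[26]=0 (border '')
j=27 s[j]='c': π[27]=0 (border '')
j=28 s[j]='a': π[28]=0 (border '')
j=29 s[j]='c': π[29]=0 (border '')
j=30 s[j]='d': π[30]=1 (border 'd')
j=31 s[j]='c': π[31]=2 (border 'dc')
j=32 s[j]='c': k: 2→0; π[32]=0 (border '')
j=33 s[j]='c': π[33]=0 (border '')
j=34 s[j]='a': π[34]=0 (border '')
j=35 s[j]='a': π[35]=0 (border '')

[0, 0, 0, 0, 0, 0, 0, 0, 0, 0, 1, 2, 1, 2, 0, 1, 2, 0, 0, 0, 0, 0, 1, 0, 0, 0, 0, 0, 0, 0, 1, 2, 0, 0, 0, 0]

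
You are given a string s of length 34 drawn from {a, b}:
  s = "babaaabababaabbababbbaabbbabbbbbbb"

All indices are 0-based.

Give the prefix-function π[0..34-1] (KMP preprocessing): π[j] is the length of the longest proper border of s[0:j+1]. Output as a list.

[0, 0, 1, 2, 0, 0, 1, 2, 3, 4, 3, 4, 5, 1, 1, 2, 3, 4, 3, 1, 1, 2, 0, 1, 1, 1, 2, 3, 1, 1, 1, 1, 1, 1]

π[0] = 0
j=1 s[j]='a': π[1]=0 (border '')
j=2 s[j]='b': π[2]=1 (border 'b')
j=3 s[j]='a': π[3]=2 (border 'ba')
j=4 s[j]='a': k: 2→0; π[4]=0 (border '')
j=5 s[j]='a': π[5]=0 (border '')
j=6 s[j]='b': π[6]=1 (border 'b')
j=7 s[j]='a': π[7]=2 (border 'ba')
j=8 s[j]='b': π[8]=3 (border 'bab')
j=9 s[j]='a': π[9]=4 (border 'baba')
j=10 s[j]='b': k: 4→2; π[10]=3 (border 'bab')
j=11 s[j]='a': π[11]=4 (border 'baba')
j=12 s[j]='a': π[12]=5 (border 'babaa')
j=13 s[j]='b': k: 5→0; π[13]=1 (border 'b')
j=14 s[j]='b': k: 1→0; π[14]=1 (border 'b')
j=15 s[j]='a': π[15]=2 (border 'ba')
j=16 s[j]='b': π[16]=3 (border 'bab')
j=17 s[j]='a': π[17]=4 (border 'baba')
j=18 s[j]='b': k: 4→2; π[18]=3 (border 'bab')
j=19 s[j]='b': k: 3→1→0; π[19]=1 (border 'b')
j=20 s[j]='b': k: 1→0; π[20]=1 (border 'b')
j=21 s[j]='a': π[21]=2 (border 'ba')
j=22 s[j]='a': k: 2→0; π[22]=0 (border '')
j=23 s[j]='b': π[23]=1 (border 'b')
j=24 s[j]='b': k: 1→0; π[24]=1 (border 'b')
j=25 s[j]='b': k: 1→0; π[25]=1 (border 'b')
j=26 s[j]='a': π[26]=2 (border 'ba')
j=27 s[j]='b': π[27]=3 (border 'bab')
j=28 s[j]='b': k: 3→1→0; π[28]=1 (border 'b')
j=29 s[j]='b': k: 1→0; π[29]=1 (border 'b')
j=30 s[j]='b': k: 1→0; π[30]=1 (border 'b')
j=31 s[j]='b': k: 1→0; π[31]=1 (border 'b')
j=32 s[j]='b': k: 1→0; π[32]=1 (border 'b')
j=33 s[j]='b': k: 1→0; π[33]=1 (border 'b')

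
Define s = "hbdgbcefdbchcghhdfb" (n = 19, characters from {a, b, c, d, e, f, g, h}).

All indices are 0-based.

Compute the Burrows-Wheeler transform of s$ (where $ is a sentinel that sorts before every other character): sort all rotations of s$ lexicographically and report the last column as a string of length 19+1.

rank  rotation              last
    0  $hbdgbcefdbchcghhdfb  b
    1  b$hbdgbcefdbchcghhdf  f
    2  bcefdbchcghhdfb$hbdg  g
    3  bchcghhdfb$hbdgbcefd  d
    4  bdgbcefdbchcghhdfb$h  h
    5  cefdbchcghhdfb$hbdgb  b
    6  cghhdfb$hbdgbcefdbch  h
    7  chcghhdfb$hbdgbcefdb  b
    8  dbchcghhdfb$hbdgbcef  f
    9  dfb$hbdgbcefdbchcghh  h
   10  dgbcefdbchcghhdfb$hb  b
   11  efdbchcghhdfb$hbdgbc  c
   12  fb$hbdgbcefdbchcghhd  d
   13  fdbchcghhdfb$hbdgbce  e
   14  gbcefdbchcghhdfb$hbd  d
   15  ghhdfb$hbdgbcefdbchc  c
   16  hbdgbcefdbchcghhdfb$  $
   17  hcghhdfb$hbdgbcefdbc  c
   18  hdfb$hbdgbcefdbchcgh  h
   19  hhdfb$hbdgbcefdbchcg  g

bfgdhbhbfhbcdedc$chg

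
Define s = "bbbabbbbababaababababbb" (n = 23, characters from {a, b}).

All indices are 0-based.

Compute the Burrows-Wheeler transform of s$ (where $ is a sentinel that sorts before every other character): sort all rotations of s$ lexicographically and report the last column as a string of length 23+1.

bbbbabbbbbaabaaabbbbab$a

rank  rotation                  last
    0  $bbbabbbbababaababababbb  b
    1  aababababbb$bbbabbbbabab  b
    2  abaababababbb$bbbabbbbab  b
    3  ababaababababbb$bbbabbbb  b
    4  ababababbb$bbbabbbbababa  a
    5  abababbb$bbbabbbbababaab  b
    6  ababbb$bbbabbbbababaabab  b
    7  abbb$bbbabbbbababaababab  b
    8  abbbbababaababababbb$bbb  b
    9  b$bbbabbbbababaababababb  b
   10  baababababbb$bbbabbbbaba  a
   11  babaababababbb$bbbabbbba  a
   12  bababaababababbb$bbbabbb  b
   13  babababbb$bbbabbbbababaa  a
   14  bababbb$bbbabbbbababaaba  a
   15  babbb$bbbabbbbababaababa  a
   16  babbbbababaababababbb$bb  b
   17  bb$bbbabbbbababaabababab  b
   18  bbababaababababbb$bbbabb  b
   19  bbabbbbababaababababbb$b  b
   20  bbb$bbbabbbbababaabababa  a
   21  bbbababaababababbb$bbbab  b
   22  bbbabbbbababaababababbb$  $
   23  bbbbababaababababbb$bbba  a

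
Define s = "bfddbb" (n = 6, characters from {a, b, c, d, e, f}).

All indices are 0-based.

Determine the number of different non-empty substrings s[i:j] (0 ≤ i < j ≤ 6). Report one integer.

rank→(start, suffix):
  0 → (5, 'b')
  1 → (4, 'bb')
  2 → (0, 'bfddbb')
  3 → (3, 'dbb')
  4 → (2, 'ddbb')
  5 → (1, 'fddbb')

SA = [5, 4, 0, 3, 2, 1]
rank  pair      lcp
   1  s[5:],s[4:]  1  'b'
   2  s[4:],s[0:]  1  'b'
   3  s[0:],s[3:]  0  ''
   4  s[3:],s[2:]  1  'd'
   5  s[2:],s[1:]  0  ''

n(n+1)/2 = 6·7/2 = 21
Σ LCP = 0 + 1 + 1 + 0 + 1 + 0 = 3
distinct = 21 − 3 = 18

18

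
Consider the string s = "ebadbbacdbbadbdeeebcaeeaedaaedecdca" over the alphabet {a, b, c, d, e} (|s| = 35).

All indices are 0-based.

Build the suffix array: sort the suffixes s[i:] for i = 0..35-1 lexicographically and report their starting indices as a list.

[34, 26, 6, 2, 11, 23, 27, 20, 5, 1, 10, 4, 9, 18, 13, 33, 19, 7, 31, 25, 3, 8, 12, 32, 29, 14, 22, 0, 17, 30, 24, 28, 21, 16, 15]

sorted suffixes:
  #0 SA[0]=34  'a'
  #1 SA[1]=26  'aaedecdca'
  #2 SA[2]=6  'acdbbadbdeeebcaeeaedaaedecdca'
  #3 SA[3]=2  'adbbacdbbadbdeeebcaeeaedaaedecdca'
  #4 SA[4]=11  'adbdeeebcaeeaedaaedecdca'
  #5 SA[5]=23  'aedaaedecdca'
  #6 SA[6]=27  'aedecdca'
  #7 SA[7]=20  'aeeaedaaedecdca'
  #8 SA[8]=5  'bacdbbadbdeeebcaeeaedaaedecdca'
  #9 SA[9]=1  'badbbacdbbadbdeeebcaeeaedaaedecdca'
  #10 SA[10]=10  'badbdeeebcaeeaedaaedecdca'
  #11 SA[11]=4  'bbacdbbadbdeeebcaeeaedaaedecdca'
  #12 SA[12]=9  'bbadbdeeebcaeeaedaaedecdca'
  #13 SA[13]=18  'bcaeeaedaaedecdca'
  #14 SA[14]=13  'bdeeebcaeeaedaaedecdca'
  #15 SA[15]=33  'ca'
  #16 SA[16]=19  'caeeaedaaedecdca'
  #17 SA[17]=7  'cdbbadbdeeebcaeeaedaaedecdca'
  #18 SA[18]=31  'cdca'
  #19 SA[19]=25  'daaedecdca'
  #20 SA[20]=3  'dbbacdbbadbdeeebcaeeaedaaedecdca'
  #21 SA[21]=8  'dbbadbdeeebcaeeaedaaedecdca'
  #22 SA[22]=12  'dbdeeebcaeeaedaaedecdca'
  #23 SA[23]=32  'dca'
  #24 SA[24]=29  'decdca'
  #25 SA[25]=14  'deeebcaeeaedaaedecdca'
  #26 SA[26]=22  'eaedaaedecdca'
  #27 SA[27]=0  'ebadbbacdbbadbdeeebcaeeaedaaedecdca'
  #28 SA[28]=17  'ebcaeeaedaaedecdca'
  #29 SA[29]=30  'ecdca'
  #30 SA[30]=24  'edaaedecdca'
  #31 SA[31]=28  'edecdca'
  #32 SA[32]=21  'eeaedaaedecdca'
  #33 SA[33]=16  'eebcaeeaedaaedecdca'
  #34 SA[34]=15  'eeebcaeeaedaaedecdca'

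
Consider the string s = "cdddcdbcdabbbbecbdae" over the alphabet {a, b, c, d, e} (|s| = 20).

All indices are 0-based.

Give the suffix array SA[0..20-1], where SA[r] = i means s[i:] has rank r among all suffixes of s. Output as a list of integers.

[9, 18, 10, 11, 12, 6, 16, 13, 15, 7, 4, 0, 8, 17, 5, 3, 2, 1, 19, 14]

rank | idx | suffix
   0 |   9 | abbbbecbdae
   1 |  18 | ae
   2 |  10 | bbbbecbdae
   3 |  11 | bbbecbdae
   4 |  12 | bbecbdae
   5 |   6 | bcdabbbbecbdae
   6 |  16 | bdae
   7 |  13 | becbdae
   8 |  15 | cbdae
   9 |   7 | cdabbbbecbdae
  10 |   4 | cdbcdabbbbecbdae
  11 |   0 | cdddcdbcdabbbbecbdae
  12 |   8 | dabbbbecbdae
  13 |  17 | dae
  14 |   5 | dbcdabbbbecbdae
  15 |   3 | dcdbcdabbbbecbdae
  16 |   2 | ddcdbcdabbbbecbdae
  17 |   1 | dddcdbcdabbbbecbdae
  18 |  19 | e
  19 |  14 | ecbdae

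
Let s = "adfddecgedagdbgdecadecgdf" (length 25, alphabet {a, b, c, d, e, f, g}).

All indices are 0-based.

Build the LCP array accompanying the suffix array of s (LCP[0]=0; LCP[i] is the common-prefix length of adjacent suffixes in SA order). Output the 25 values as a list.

rank→(start, suffix):
  0 → (18, 'adecgdf')
  1 → (0, 'adfddecgedagdbgdecadecgdf')
  2 → (10, 'agdbgdecadecgdf')
  3 → (13, 'bgdecadecgdf')
  4 → (17, 'cadecgdf')
  5 → (21, 'cgdf')
  6 → (6, 'cgedagdbgdecadecgdf')
  7 → (9, 'dagdbgdecadecgdf')
  8 → (12, 'dbgdecadecgdf')
  9 → (3, 'ddecgedagdbgdecadecgdf')
  10 → (15, 'decadecgdf')
  11 → (19, 'decgdf')
  12 → (4, 'decgedagdbgdecadecgdf')
  13 → (23, 'df')
  14 → (1, 'dfddecgedagdbgdecadecgdf')
  15 → (16, 'ecadecgdf')
  16 → (20, 'ecgdf')
  17 → (5, 'ecgedagdbgdecadecgdf')
  18 → (8, 'edagdbgdecadecgdf')
  19 → (24, 'f')
  20 → (2, 'fddecgedagdbgdecadecgdf')
  21 → (11, 'gdbgdecadecgdf')
  22 → (14, 'gdecadecgdf')
  23 → (22, 'gdf')
  24 → (7, 'gedagdbgdecadecgdf')

SA = [18, 0, 10, 13, 17, 21, 6, 9, 12, 3, 15, 19, 4, 23, 1, 16, 20, 5, 8, 24, 2, 11, 14, 22, 7]
i: (SA[i-1],SA[i]) lcp shared
  1: (18,0) 2 'ad'
  2: (0,10) 1 'a'
  3: (10,13) 0 ''
  4: (13,17) 0 ''
  5: (17,21) 1 'c'
  6: (21,6) 2 'cg'
  7: (6,9) 0 ''
  8: (9,12) 1 'd'
  9: (12,3) 1 'd'
  10: (3,15) 1 'd'
  11: (15,19) 3 'dec'
  12: (19,4) 4 'decg'
  13: (4,23) 1 'd'
  14: (23,1) 2 'df'
  15: (1,16) 0 ''
  16: (16,20) 2 'ec'
  17: (20,5) 3 'ecg'
  18: (5,8) 1 'e'
  19: (8,24) 0 ''
  20: (24,2) 1 'f'
  21: (2,11) 0 ''
  22: (11,14) 2 'gd'
  23: (14,22) 2 'gd'
  24: (22,7) 1 'g'

[0, 2, 1, 0, 0, 1, 2, 0, 1, 1, 1, 3, 4, 1, 2, 0, 2, 3, 1, 0, 1, 0, 2, 2, 1]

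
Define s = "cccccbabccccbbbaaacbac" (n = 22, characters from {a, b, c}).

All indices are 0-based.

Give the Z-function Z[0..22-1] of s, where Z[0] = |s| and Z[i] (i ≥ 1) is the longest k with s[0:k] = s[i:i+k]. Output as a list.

Z[0]=22
i=1: fresh scan; Z[1]=4 grow→box=[1,5)
i=2: min(r-i=3, Z[1]=4)=3; Z[2]=3
i=3: min(r-i=2, Z[2]=3)=2; Z[3]=2
i=4: min(r-i=1, Z[3]=2)=1; Z[4]=1
i=5: fresh scan; Z[5]=0
i=6: fresh scan; Z[6]=0
i=7: fresh scan; Z[7]=0
i=8: fresh scan; Z[8]=4 grow→box=[8,12)
i=9: min(r-i=3, Z[1]=4)=3; Z[9]=3
i=10: min(r-i=2, Z[2]=3)=2; Z[10]=2
i=11: min(r-i=1, Z[3]=2)=1; Z[11]=1
i=12: fresh scan; Z[12]=0
i=13: fresh scan; Z[13]=0
i=14: fresh scan; Z[14]=0
i=15: fresh scan; Z[15]=0
i=16: fresh scan; Z[16]=0
i=17: fresh scan; Z[17]=0
i=18: fresh scan; Z[18]=1 grow→box=[18,19)
i=19: fresh scan; Z[19]=0
i=20: fresh scan; Z[20]=0
i=21: fresh scan; Z[21]=1 grow→box=[21,22)

[22, 4, 3, 2, 1, 0, 0, 0, 4, 3, 2, 1, 0, 0, 0, 0, 0, 0, 1, 0, 0, 1]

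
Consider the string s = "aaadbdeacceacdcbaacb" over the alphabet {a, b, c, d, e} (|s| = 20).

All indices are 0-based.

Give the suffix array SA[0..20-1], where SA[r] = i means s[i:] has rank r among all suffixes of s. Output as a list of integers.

rank | idx | suffix
   0 |   0 | aaadbdeacceacdcbaacb
   1 |  16 | aacb
   2 |   1 | aadbdeacceacdcbaacb
   3 |  17 | acb
   4 |   7 | acceacdcbaacb
   5 |  11 | acdcbaacb
   6 |   2 | adbdeacceacdcbaacb
   7 |  19 | b
   8 |  15 | baacb
   9 |   4 | bdeacceacdcbaacb
  10 |  18 | cb
  11 |  14 | cbaacb
  12 |   8 | cceacdcbaacb
  13 |  12 | cdcbaacb
  14 |   9 | ceacdcbaacb
  15 |   3 | dbdeacceacdcbaacb
  16 |  13 | dcbaacb
  17 |   5 | deacceacdcbaacb
  18 |   6 | eacceacdcbaacb
  19 |  10 | eacdcbaacb

[0, 16, 1, 17, 7, 11, 2, 19, 15, 4, 18, 14, 8, 12, 9, 3, 13, 5, 6, 10]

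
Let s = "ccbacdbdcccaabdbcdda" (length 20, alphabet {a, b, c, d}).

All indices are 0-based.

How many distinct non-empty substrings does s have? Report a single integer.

rank→(start, suffix):
  0 → (19, 'a')
  1 → (11, 'aabdbcdda')
  2 → (12, 'abdbcdda')
  3 → (3, 'acdbdcccaabdbcdda')
  4 → (2, 'bacdbdcccaabdbcdda')
  5 → (15, 'bcdda')
  6 → (13, 'bdbcdda')
  7 → (6, 'bdcccaabdbcdda')
  8 → (10, 'caabdbcdda')
  9 → (1, 'cbacdbdcccaabdbcdda')
  10 → (9, 'ccaabdbcdda')
  11 → (0, 'ccbacdbdcccaabdbcdda')
  12 → (8, 'cccaabdbcdda')
  13 → (4, 'cdbdcccaabdbcdda')
  14 → (16, 'cdda')
  15 → (18, 'da')
  16 → (14, 'dbcdda')
  17 → (5, 'dbdcccaabdbcdda')
  18 → (7, 'dcccaabdbcdda')
  19 → (17, 'dda')

SA = [19, 11, 12, 3, 2, 15, 13, 6, 10, 1, 9, 0, 8, 4, 16, 18, 14, 5, 7, 17]
rank  pair      lcp
   1  s[19:],s[11:]  1  'a'
   2  s[11:],s[12:]  1  'a'
   3  s[12:],s[3:]  1  'a'
   4  s[3:],s[2:]  0  ''
   5  s[2:],s[15:]  1  'b'
   6  s[15:],s[13:]  1  'b'
   7  s[13:],s[6:]  2  'bd'
   8  s[6:],s[10:]  0  ''
   9  s[10:],s[1:]  1  'c'
  10  s[1:],s[9:]  1  'c'
  11  s[9:],s[0:]  2  'cc'
  12  s[0:],s[8:]  2  'cc'
  13  s[8:],s[4:]  1  'c'
  14  s[4:],s[16:]  2  'cd'
  15  s[16:],s[18:]  0  ''
  16  s[18:],s[14:]  1  'd'
  17  s[14:],s[5:]  2  'db'
  18  s[5:],s[7:]  1  'd'
  19  s[7:],s[17:]  1  'd'

n(n+1)/2 = 20·21/2 = 210
Σ LCP = 0 + 1 + 1 + 1 + 0 + 1 + 1 + 2 + 0 + 1 + 1 + 2 + 2 + 1 + 2 + 0 + 1 + 2 + 1 + 1 = 21
distinct = 210 − 21 = 189

189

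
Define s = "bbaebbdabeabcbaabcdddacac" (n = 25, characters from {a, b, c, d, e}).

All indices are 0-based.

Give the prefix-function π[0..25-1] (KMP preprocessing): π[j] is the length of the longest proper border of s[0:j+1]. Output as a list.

[0, 1, 0, 0, 1, 2, 0, 0, 1, 0, 0, 1, 0, 1, 0, 0, 1, 0, 0, 0, 0, 0, 0, 0, 0]

π[0] = 0
j=1 s[j]='b': π[1]=1 (border 'b')
j=2 s[j]='a': k: 1→0; π[2]=0 (border '')
j=3 s[j]='e': π[3]=0 (border '')
j=4 s[j]='b': π[4]=1 (border 'b')
j=5 s[j]='b': π[5]=2 (border 'bb')
j=6 s[j]='d': k: 2→1→0; π[6]=0 (border '')
j=7 s[j]='a': π[7]=0 (border '')
j=8 s[j]='b': π[8]=1 (border 'b')
j=9 s[j]='e': k: 1→0; π[9]=0 (border '')
j=10 s[j]='a': π[10]=0 (border '')
j=11 s[j]='b': π[11]=1 (border 'b')
j=12 s[j]='c': k: 1→0; π[12]=0 (border '')
j=13 s[j]='b': π[13]=1 (border 'b')
j=14 s[j]='a': k: 1→0; π[14]=0 (border '')
j=15 s[j]='a': π[15]=0 (border '')
j=16 s[j]='b': π[16]=1 (border 'b')
j=17 s[j]='c': k: 1→0; π[17]=0 (border '')
j=18 s[j]='d': π[18]=0 (border '')
j=19 s[j]='d': π[19]=0 (border '')
j=20 s[j]='d': π[20]=0 (border '')
j=21 s[j]='a': π[21]=0 (border '')
j=22 s[j]='c': π[22]=0 (border '')
j=23 s[j]='a': π[23]=0 (border '')
j=24 s[j]='c': π[24]=0 (border '')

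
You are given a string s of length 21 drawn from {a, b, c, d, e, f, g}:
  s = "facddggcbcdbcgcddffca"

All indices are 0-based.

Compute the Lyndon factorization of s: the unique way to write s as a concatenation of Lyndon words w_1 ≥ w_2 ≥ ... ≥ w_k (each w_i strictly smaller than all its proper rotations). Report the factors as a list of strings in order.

["f", "acddggcbcdbcgcddffc", "a"]

emit factor 1: 'f' (i=0, period=1)
emit factor 2: 'acddggcbcdbcgcddffc' (i=1, period=19)
emit factor 3: 'a' (i=20, period=1)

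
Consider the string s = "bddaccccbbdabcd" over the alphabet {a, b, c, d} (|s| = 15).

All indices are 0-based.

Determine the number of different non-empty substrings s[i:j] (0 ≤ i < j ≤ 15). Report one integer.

104

rank | idx | suffix
   0 |  11 | abcd
   1 |   3 | accccbbdabcd
   2 |   8 | bbdabcd
   3 |  12 | bcd
   4 |   9 | bdabcd
   5 |   0 | bddaccccbbdabcd
   6 |   7 | cbbdabcd
   7 |   6 | ccbbdabcd
   8 |   5 | cccbbdabcd
   9 |   4 | ccccbbdabcd
  10 |  13 | cd
  11 |  14 | d
  12 |  10 | dabcd
  13 |   2 | daccccbbdabcd
  14 |   1 | ddaccccbbdabcd

SA = [11, 3, 8, 12, 9, 0, 7, 6, 5, 4, 13, 14, 10, 2, 1]
i: (SA[i-1],SA[i]) lcp shared
  1: (11,3) 1 'a'
  2: (3,8) 0 ''
  3: (8,12) 1 'b'
  4: (12,9) 1 'b'
  5: (9,0) 2 'bd'
  6: (0,7) 0 ''
  7: (7,6) 1 'c'
  8: (6,5) 2 'cc'
  9: (5,4) 3 'ccc'
  10: (4,13) 1 'c'
  11: (13,14) 0 ''
  12: (14,10) 1 'd'
  13: (10,2) 2 'da'
  14: (2,1) 1 'd'

n(n+1)/2 = 15·16/2 = 120
Σ LCP = 0 + 1 + 0 + 1 + 1 + 2 + 0 + 1 + 2 + 3 + 1 + 0 + 1 + 2 + 1 = 16
distinct = 120 − 16 = 104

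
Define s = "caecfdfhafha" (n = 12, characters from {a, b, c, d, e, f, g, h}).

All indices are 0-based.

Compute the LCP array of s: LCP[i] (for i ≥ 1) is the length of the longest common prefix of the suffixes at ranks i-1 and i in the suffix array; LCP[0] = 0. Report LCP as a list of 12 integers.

[0, 1, 1, 0, 1, 0, 0, 0, 1, 3, 0, 2]

rank | idx | suffix
   0 |  11 | a
   1 |   1 | aecfdfhafha
   2 |   8 | afha
   3 |   0 | caecfdfhafha
   4 |   3 | cfdfhafha
   5 |   5 | dfhafha
   6 |   2 | ecfdfhafha
   7 |   4 | fdfhafha
   8 |   9 | fha
   9 |   6 | fhafha
  10 |  10 | ha
  11 |   7 | hafha

SA = [11, 1, 8, 0, 3, 5, 2, 4, 9, 6, 10, 7]
rank  pair      lcp
   1  s[11:],s[1:]  1  'a'
   2  s[1:],s[8:]  1  'a'
   3  s[8:],s[0:]  0  ''
   4  s[0:],s[3:]  1  'c'
   5  s[3:],s[5:]  0  ''
   6  s[5:],s[2:]  0  ''
   7  s[2:],s[4:]  0  ''
   8  s[4:],s[9:]  1  'f'
   9  s[9:],s[6:]  3  'fha'
  10  s[6:],s[10:]  0  ''
  11  s[10:],s[7:]  2  'ha'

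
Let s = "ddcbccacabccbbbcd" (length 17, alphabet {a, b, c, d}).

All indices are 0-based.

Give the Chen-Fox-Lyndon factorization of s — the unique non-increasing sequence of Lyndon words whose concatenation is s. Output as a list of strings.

["d", "d", "c", "bcc", "ac", "abccbbbcd"]

emit factor 1: 'd' (i=0, period=1)
emit factor 2: 'd' (i=1, period=1)
emit factor 3: 'c' (i=2, period=1)
emit factor 4: 'bcc' (i=3, period=3)
emit factor 5: 'ac' (i=6, period=2)
emit factor 6: 'abccbbbcd' (i=8, period=9)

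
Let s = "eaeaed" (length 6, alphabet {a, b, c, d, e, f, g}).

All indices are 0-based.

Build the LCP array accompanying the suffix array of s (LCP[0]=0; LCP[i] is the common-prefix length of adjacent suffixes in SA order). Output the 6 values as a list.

rank→(start, suffix):
  0 → (1, 'aeaed')
  1 → (3, 'aed')
  2 → (5, 'd')
  3 → (0, 'eaeaed')
  4 → (2, 'eaed')
  5 → (4, 'ed')

SA = [1, 3, 5, 0, 2, 4]
i: (SA[i-1],SA[i]) lcp shared
  1: (1,3) 2 'ae'
  2: (3,5) 0 ''
  3: (5,0) 0 ''
  4: (0,2) 3 'eae'
  5: (2,4) 1 'e'

[0, 2, 0, 0, 3, 1]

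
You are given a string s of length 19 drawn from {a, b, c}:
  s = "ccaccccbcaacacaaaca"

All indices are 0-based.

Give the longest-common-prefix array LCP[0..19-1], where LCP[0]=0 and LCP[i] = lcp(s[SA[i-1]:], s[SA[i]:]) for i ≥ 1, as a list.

[0, 1, 2, 4, 1, 3, 3, 2, 0, 0, 2, 3, 2, 3, 1, 1, 2, 2, 3]

rank→(start, suffix):
  0 → (18, 'a')
  1 → (14, 'aaaca')
  2 → (15, 'aaca')
  3 → (9, 'aacacaaaca')
  4 → (16, 'aca')
  5 → (12, 'acaaaca')
  6 → (10, 'acacaaaca')
  7 → (2, 'accccbcaacacaaaca')
  8 → (7, 'bcaacacaaaca')
  9 → (17, 'ca')
  10 → (13, 'caaaca')
  11 → (8, 'caacacaaaca')
  12 → (11, 'cacaaaca')
  13 → (1, 'caccccbcaacacaaaca')
  14 → (6, 'cbcaacacaaaca')
  15 → (0, 'ccaccccbcaacacaaaca')
  16 → (5, 'ccbcaacacaaaca')
  17 → (4, 'cccbcaacacaaaca')
  18 → (3, 'ccccbcaacacaaaca')

SA = [18, 14, 15, 9, 16, 12, 10, 2, 7, 17, 13, 8, 11, 1, 6, 0, 5, 4, 3]
rank  pair      lcp
   1  s[18:],s[14:]  1  'a'
   2  s[14:],s[15:]  2  'aa'
   3  s[15:],s[9:]  4  'aaca'
   4  s[9:],s[16:]  1  'a'
   5  s[16:],s[12:]  3  'aca'
   6  s[12:],s[10:]  3  'aca'
   7  s[10:],s[2:]  2  'ac'
   8  s[2:],s[7:]  0  ''
   9  s[7:],s[17:]  0  ''
  10  s[17:],s[13:]  2  'ca'
  11  s[13:],s[8:]  3  'caa'
  12  s[8:],s[11:]  2  'ca'
  13  s[11:],s[1:]  3  'cac'
  14  s[1:],s[6:]  1  'c'
  15  s[6:],s[0:]  1  'c'
  16  s[0:],s[5:]  2  'cc'
  17  s[5:],s[4:]  2  'cc'
  18  s[4:],s[3:]  3  'ccc'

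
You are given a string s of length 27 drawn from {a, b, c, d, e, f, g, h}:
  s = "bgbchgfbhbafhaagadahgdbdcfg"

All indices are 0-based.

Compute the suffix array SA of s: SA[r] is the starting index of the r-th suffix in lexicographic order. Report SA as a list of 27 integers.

sorted suffixes:
  #0 SA[0]=13  'aagadahgdbdcfg'
  #1 SA[1]=16  'adahgdbdcfg'
  #2 SA[2]=10  'afhaagadahgdbdcfg'
  #3 SA[3]=14  'agadahgdbdcfg'
  #4 SA[4]=18  'ahgdbdcfg'
  #5 SA[5]=9  'bafhaagadahgdbdcfg'
  #6 SA[6]=2  'bchgfbhbafhaagadahgdbdcfg'
  #7 SA[7]=22  'bdcfg'
  #8 SA[8]=0  'bgbchgfbhbafhaagadahgdbdcfg'
  #9 SA[9]=7  'bhbafhaagadahgdbdcfg'
  #10 SA[10]=24  'cfg'
  #11 SA[11]=3  'chgfbhbafhaagadahgdbdcfg'
  #12 SA[12]=17  'dahgdbdcfg'
  #13 SA[13]=21  'dbdcfg'
  #14 SA[14]=23  'dcfg'
  #15 SA[15]=6  'fbhbafhaagadahgdbdcfg'
  #16 SA[16]=25  'fg'
  #17 SA[17]=11  'fhaagadahgdbdcfg'
  #18 SA[18]=26  'g'
  #19 SA[19]=15  'gadahgdbdcfg'
  #20 SA[20]=1  'gbchgfbhbafhaagadahgdbdcfg'
  #21 SA[21]=20  'gdbdcfg'
  #22 SA[22]=5  'gfbhbafhaagadahgdbdcfg'
  #23 SA[23]=12  'haagadahgdbdcfg'
  #24 SA[24]=8  'hbafhaagadahgdbdcfg'
  #25 SA[25]=19  'hgdbdcfg'
  #26 SA[26]=4  'hgfbhbafhaagadahgdbdcfg'

[13, 16, 10, 14, 18, 9, 2, 22, 0, 7, 24, 3, 17, 21, 23, 6, 25, 11, 26, 15, 1, 20, 5, 12, 8, 19, 4]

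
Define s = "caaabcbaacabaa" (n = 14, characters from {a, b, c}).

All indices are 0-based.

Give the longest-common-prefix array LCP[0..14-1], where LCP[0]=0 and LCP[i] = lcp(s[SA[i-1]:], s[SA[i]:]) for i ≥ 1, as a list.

[0, 1, 2, 2, 2, 1, 2, 1, 0, 3, 1, 0, 2, 1]

rank | idx | suffix
   0 |  13 | a
   1 |  12 | aa
   2 |   1 | aaabcbaacabaa
   3 |   2 | aabcbaacabaa
   4 |   7 | aacabaa
   5 |  10 | abaa
   6 |   3 | abcbaacabaa
   7 |   8 | acabaa
   8 |  11 | baa
   9 |   6 | baacabaa
  10 |   4 | bcbaacabaa
  11 |   0 | caaabcbaacabaa
  12 |   9 | cabaa
  13 |   5 | cbaacabaa

SA = [13, 12, 1, 2, 7, 10, 3, 8, 11, 6, 4, 0, 9, 5]
i: (SA[i-1],SA[i]) lcp shared
  1: (13,12) 1 'a'
  2: (12,1) 2 'aa'
  3: (1,2) 2 'aa'
  4: (2,7) 2 'aa'
  5: (7,10) 1 'a'
  6: (10,3) 2 'ab'
  7: (3,8) 1 'a'
  8: (8,11) 0 ''
  9: (11,6) 3 'baa'
  10: (6,4) 1 'b'
  11: (4,0) 0 ''
  12: (0,9) 2 'ca'
  13: (9,5) 1 'c'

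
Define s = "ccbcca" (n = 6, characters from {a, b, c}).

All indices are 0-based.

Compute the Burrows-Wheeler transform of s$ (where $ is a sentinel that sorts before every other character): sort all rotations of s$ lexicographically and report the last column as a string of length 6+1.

rank  rotation last
    0  $ccbcca  a
    1  a$ccbcc  c
    2  bcca$cc  c
    3  ca$ccbc  c
    4  cbcca$c  c
    5  cca$ccb  b
    6  ccbcca$  $

accccb$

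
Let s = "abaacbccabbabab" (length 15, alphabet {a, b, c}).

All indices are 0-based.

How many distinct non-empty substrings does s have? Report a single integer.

101

rank | idx | suffix
   0 |   2 | aacbccabbabab
   1 |  13 | ab
   2 |   0 | abaacbccabbabab
   3 |  11 | abab
   4 |   8 | abbabab
   5 |   3 | acbccabbabab
   6 |  14 | b
   7 |   1 | baacbccabbabab
   8 |  12 | bab
   9 |  10 | babab
  10 |   9 | bbabab
  11 |   5 | bccabbabab
  12 |   7 | cabbabab
  13 |   4 | cbccabbabab
  14 |   6 | ccabbabab

SA = [2, 13, 0, 11, 8, 3, 14, 1, 12, 10, 9, 5, 7, 4, 6]
[i] adj suffixes → lcp
  [1] 2/13 → 1 ('a')
  [2] 13/0 → 2 ('ab')
  [3] 0/11 → 3 ('aba')
  [4] 11/8 → 2 ('ab')
  [5] 8/3 → 1 ('a')
  [6] 3/14 → 0 ('')
  [7] 14/1 → 1 ('b')
  [8] 1/12 → 2 ('ba')
  [9] 12/10 → 3 ('bab')
  [10] 10/9 → 1 ('b')
  [11] 9/5 → 1 ('b')
  [12] 5/7 → 0 ('')
  [13] 7/4 → 1 ('c')
  [14] 4/6 → 1 ('c')

n(n+1)/2 = 15·16/2 = 120
Σ LCP = 0 + 1 + 2 + 3 + 2 + 1 + 0 + 1 + 2 + 3 + 1 + 1 + 0 + 1 + 1 = 19
distinct = 120 − 19 = 101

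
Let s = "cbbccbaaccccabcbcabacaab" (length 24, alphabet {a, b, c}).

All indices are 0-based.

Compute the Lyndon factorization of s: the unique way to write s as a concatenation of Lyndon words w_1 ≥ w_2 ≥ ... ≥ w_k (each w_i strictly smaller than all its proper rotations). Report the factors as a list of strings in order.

["c", "bbcc", "b", "aaccccabcbcabac", "aab"]

emit factor 1: 'c' (i=0, period=1)
emit factor 2: 'bbcc' (i=1, period=4)
emit factor 3: 'b' (i=5, period=1)
emit factor 4: 'aaccccabcbcabac' (i=6, period=15)
emit factor 5: 'aab' (i=21, period=3)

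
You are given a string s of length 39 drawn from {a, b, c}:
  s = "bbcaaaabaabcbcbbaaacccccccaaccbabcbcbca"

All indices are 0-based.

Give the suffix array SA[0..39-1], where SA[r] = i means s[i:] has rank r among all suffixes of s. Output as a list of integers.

[38, 3, 4, 16, 5, 8, 26, 17, 6, 9, 31, 27, 18, 15, 7, 30, 14, 0, 36, 1, 12, 34, 10, 32, 37, 2, 25, 29, 13, 35, 11, 33, 24, 28, 23, 22, 21, 20, 19]

rank→(start, suffix):
  0 → (38, 'a')
  1 → (3, 'aaaabaabcbcbbaaacccccccaaccbabcbcbca')
  2 → (4, 'aaabaabcbcbbaaacccccccaaccbabcbcbca')
  3 → (16, 'aaacccccccaaccbabcbcbca')
  4 → (5, 'aabaabcbcbbaaacccccccaaccbabcbcbca')
  5 → (8, 'aabcbcbbaaacccccccaaccbabcbcbca')
  6 → (26, 'aaccbabcbcbca')
  7 → (17, 'aacccccccaaccbabcbcbca')
  8 → (6, 'abaabcbcbbaaacccccccaaccbabcbcbca')
  9 → (9, 'abcbcbbaaacccccccaaccbabcbcbca')
  10 → (31, 'abcbcbca')
  11 → (27, 'accbabcbcbca')
  12 → (18, 'acccccccaaccbabcbcbca')
  13 → (15, 'baaacccccccaaccbabcbcbca')
  14 → (7, 'baabcbcbbaaacccccccaaccbabcbcbca')
  15 → (30, 'babcbcbca')
  16 → (14, 'bbaaacccccccaaccbabcbcbca')
  17 → (0, 'bbcaaaabaabcbcbbaaacccccccaaccbabcbcbca')
  18 → (36, 'bca')
  19 → (1, 'bcaaaabaabcbcbbaaacccccccaaccbabcbcbca')
  20 → (12, 'bcbbaaacccccccaaccbabcbcbca')
  21 → (34, 'bcbca')
  22 → (10, 'bcbcbbaaacccccccaaccbabcbcbca')
  23 → (32, 'bcbcbca')
  24 → (37, 'ca')
  25 → (2, 'caaaabaabcbcbbaaacccccccaaccbabcbcbca')
  26 → (25, 'caaccbabcbcbca')
  27 → (29, 'cbabcbcbca')
  28 → (13, 'cbbaaacccccccaaccbabcbcbca')
  29 → (35, 'cbca')
  30 → (11, 'cbcbbaaacccccccaaccbabcbcbca')
  31 → (33, 'cbcbca')
  32 → (24, 'ccaaccbabcbcbca')
  33 → (28, 'ccbabcbcbca')
  34 → (23, 'cccaaccbabcbcbca')
  35 → (22, 'ccccaaccbabcbcbca')
  36 → (21, 'cccccaaccbabcbcbca')
  37 → (20, 'ccccccaaccbabcbcbca')
  38 → (19, 'cccccccaaccbabcbcbca')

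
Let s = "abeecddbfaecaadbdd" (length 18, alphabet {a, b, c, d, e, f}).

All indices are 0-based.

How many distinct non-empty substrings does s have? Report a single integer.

156

sorted suffixes:
  #0 SA[0]=12  'aadbdd'
  #1 SA[1]=0  'abeecddbfaecaadbdd'
  #2 SA[2]=13  'adbdd'
  #3 SA[3]=9  'aecaadbdd'
  #4 SA[4]=15  'bdd'
  #5 SA[5]=1  'beecddbfaecaadbdd'
  #6 SA[6]=7  'bfaecaadbdd'
  #7 SA[7]=11  'caadbdd'
  #8 SA[8]=4  'cddbfaecaadbdd'
  #9 SA[9]=17  'd'
  #10 SA[10]=14  'dbdd'
  #11 SA[11]=6  'dbfaecaadbdd'
  #12 SA[12]=16  'dd'
  #13 SA[13]=5  'ddbfaecaadbdd'
  #14 SA[14]=10  'ecaadbdd'
  #15 SA[15]=3  'ecddbfaecaadbdd'
  #16 SA[16]=2  'eecddbfaecaadbdd'
  #17 SA[17]=8  'faecaadbdd'

SA = [12, 0, 13, 9, 15, 1, 7, 11, 4, 17, 14, 6, 16, 5, 10, 3, 2, 8]
rank  pair      lcp
   1  s[12:],s[0:]  1  'a'
   2  s[0:],s[13:]  1  'a'
   3  s[13:],s[9:]  1  'a'
   4  s[9:],s[15:]  0  ''
   5  s[15:],s[1:]  1  'b'
   6  s[1:],s[7:]  1  'b'
   7  s[7:],s[11:]  0  ''
   8  s[11:],s[4:]  1  'c'
   9  s[4:],s[17:]  0  ''
  10  s[17:],s[14:]  1  'd'
  11  s[14:],s[6:]  2  'db'
  12  s[6:],s[16:]  1  'd'
  13  s[16:],s[5:]  2  'dd'
  14  s[5:],s[10:]  0  ''
  15  s[10:],s[3:]  2  'ec'
  16  s[3:],s[2:]  1  'e'
  17  s[2:],s[8:]  0  ''

n(n+1)/2 = 18·19/2 = 171
Σ LCP = 0 + 1 + 1 + 1 + 0 + 1 + 1 + 0 + 1 + 0 + 1 + 2 + 1 + 2 + 0 + 2 + 1 + 0 = 15
distinct = 171 − 15 = 156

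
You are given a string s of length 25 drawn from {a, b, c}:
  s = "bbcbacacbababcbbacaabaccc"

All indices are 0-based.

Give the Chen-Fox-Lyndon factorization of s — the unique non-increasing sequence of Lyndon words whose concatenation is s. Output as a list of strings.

["bbc", "b", "acacb", "ababcbbac", "aabaccc"]

emit factor 1: 'bbc' (i=0, period=3)
emit factor 2: 'b' (i=3, period=1)
emit factor 3: 'acacb' (i=4, period=5)
emit factor 4: 'ababcbbac' (i=9, period=9)
emit factor 5: 'aabaccc' (i=18, period=7)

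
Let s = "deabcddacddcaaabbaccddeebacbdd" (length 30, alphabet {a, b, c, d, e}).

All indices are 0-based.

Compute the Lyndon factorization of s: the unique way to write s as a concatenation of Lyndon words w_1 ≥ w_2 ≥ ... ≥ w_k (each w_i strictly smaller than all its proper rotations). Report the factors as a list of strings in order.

["de", "abcddacddc", "aaabbaccddeebacbdd"]

emit factor 1: 'de' (i=0, period=2)
emit factor 2: 'abcddacddc' (i=2, period=10)
emit factor 3: 'aaabbaccddeebacbdd' (i=12, period=18)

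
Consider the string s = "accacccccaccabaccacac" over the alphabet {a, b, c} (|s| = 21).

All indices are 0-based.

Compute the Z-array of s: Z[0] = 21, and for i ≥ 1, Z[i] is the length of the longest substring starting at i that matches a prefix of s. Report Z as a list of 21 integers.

Z[0]=21
i=1: outside box; Z[1]=0
i=2: outside box; Z[2]=0
i=3: outside box; Z[3]=3 scan→box=[3,6)
i=4: min(r-i=2, Z[1]=0)=0; Z[4]=0
i=5: min(r-i=1, Z[2]=0)=0; Z[5]=0
i=6: outside box; Z[6]=0
i=7: outside box; Z[7]=0
i=8: outside box; Z[8]=0
i=9: outside box; Z[9]=4 scan→box=[9,13)
i=10: min(r-i=3, Z[1]=0)=0; Z[10]=0
i=11: min(r-i=2, Z[2]=0)=0; Z[11]=0
i=12: min(r-i=1, Z[3]=3)=1; Z[12]=1
i=13: outside box; Z[13]=0
i=14: outside box; Z[14]=5 scan→box=[14,19)
i=15: min(r-i=4, Z[1]=0)=0; Z[15]=0
i=16: min(r-i=3, Z[2]=0)=0; Z[16]=0
i=17: min(r-i=2, Z[3]=3)=2; Z[17]=2
i=18: min(r-i=1, Z[4]=0)=0; Z[18]=0
i=19: outside box; Z[19]=2 scan→box=[19,21)
i=20: min(r-i=1, Z[1]=0)=0; Z[20]=0

[21, 0, 0, 3, 0, 0, 0, 0, 0, 4, 0, 0, 1, 0, 5, 0, 0, 2, 0, 2, 0]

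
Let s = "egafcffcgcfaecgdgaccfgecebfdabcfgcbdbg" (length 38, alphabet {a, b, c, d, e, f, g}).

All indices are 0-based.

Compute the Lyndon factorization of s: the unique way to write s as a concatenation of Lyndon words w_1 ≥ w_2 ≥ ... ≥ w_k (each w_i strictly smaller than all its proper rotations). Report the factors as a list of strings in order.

["eg", "afcffcgcf", "aecgdg", "accfgecebfd", "abcfgcbdbg"]

emit factor 1: 'eg' (i=0, period=2)
emit factor 2: 'afcffcgcf' (i=2, period=9)
emit factor 3: 'aecgdg' (i=11, period=6)
emit factor 4: 'accfgecebfd' (i=17, period=11)
emit factor 5: 'abcfgcbdbg' (i=28, period=10)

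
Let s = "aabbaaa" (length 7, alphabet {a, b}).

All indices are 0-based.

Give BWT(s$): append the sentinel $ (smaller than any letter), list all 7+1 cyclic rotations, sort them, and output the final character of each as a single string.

aaab$aba

rank  rotation  last
    0  $aabbaaa  a
    1  a$aabbaa  a
    2  aa$aabba  a
    3  aaa$aabb  b
    4  aabbaaa$  $
    5  abbaaa$a  a
    6  baaa$aab  b
    7  bbaaa$aa  a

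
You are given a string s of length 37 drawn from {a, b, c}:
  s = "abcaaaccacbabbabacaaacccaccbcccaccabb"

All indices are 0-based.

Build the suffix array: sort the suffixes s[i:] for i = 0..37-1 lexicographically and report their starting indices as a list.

[3, 18, 4, 19, 14, 34, 11, 0, 16, 8, 31, 5, 24, 20, 36, 13, 10, 15, 35, 12, 1, 27, 2, 17, 33, 7, 30, 23, 9, 26, 32, 6, 29, 22, 25, 28, 21]

sorted suffixes:
  #0 SA[0]=3  'aaaccacbabbabacaaacccaccbcccaccabb'
  #1 SA[1]=18  'aaacccaccbcccaccabb'
  #2 SA[2]=4  'aaccacbabbabacaaacccaccbcccaccabb'
  #3 SA[3]=19  'aacccaccbcccaccabb'
  #4 SA[4]=14  'abacaaacccaccbcccaccabb'
  #5 SA[5]=34  'abb'
  #6 SA[6]=11  'abbabacaaacccaccbcccaccabb'
  #7 SA[7]=0  'abcaaaccacbabbabacaaacccaccbcccaccabb'
  #8 SA[8]=16  'acaaacccaccbcccaccabb'
  #9 SA[9]=8  'acbabbabacaaacccaccbcccaccabb'
  #10 SA[10]=31  'accabb'
  #11 SA[11]=5  'accacbabbabacaaacccaccbcccaccabb'
  #12 SA[12]=24  'accbcccaccabb'
  #13 SA[13]=20  'acccaccbcccaccabb'
  #14 SA[14]=36  'b'
  #15 SA[15]=13  'babacaaacccaccbcccaccabb'
  #16 SA[16]=10  'babbabacaaacccaccbcccaccabb'
  #17 SA[17]=15  'bacaaacccaccbcccaccabb'
  #18 SA[18]=35  'bb'
  #19 SA[19]=12  'bbabacaaacccaccbcccaccabb'
  #20 SA[20]=1  'bcaaaccacbabbabacaaacccaccbcccaccabb'
  #21 SA[21]=27  'bcccaccabb'
  #22 SA[22]=2  'caaaccacbabbabacaaacccaccbcccaccabb'
  #23 SA[23]=17  'caaacccaccbcccaccabb'
  #24 SA[24]=33  'cabb'
  #25 SA[25]=7  'cacbabbabacaaacccaccbcccaccabb'
  #26 SA[26]=30  'caccabb'
  #27 SA[27]=23  'caccbcccaccabb'
  #28 SA[28]=9  'cbabbabacaaacccaccbcccaccabb'
  #29 SA[29]=26  'cbcccaccabb'
  #30 SA[30]=32  'ccabb'
  #31 SA[31]=6  'ccacbabbabacaaacccaccbcccaccabb'
  #32 SA[32]=29  'ccaccabb'
  #33 SA[33]=22  'ccaccbcccaccabb'
  #34 SA[34]=25  'ccbcccaccabb'
  #35 SA[35]=28  'cccaccabb'
  #36 SA[36]=21  'cccaccbcccaccabb'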